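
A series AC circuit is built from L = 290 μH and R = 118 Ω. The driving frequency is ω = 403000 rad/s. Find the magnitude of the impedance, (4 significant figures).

X_L = ωL = 116.9 Ω
Z = 118.0 + j116.9 Ω
|Z| = √(118.0² + 116.9²) = 166.1 Ω

166.1 Ω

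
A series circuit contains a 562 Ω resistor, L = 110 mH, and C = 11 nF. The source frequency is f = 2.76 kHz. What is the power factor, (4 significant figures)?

0.1662

ω = 2πf = 17340 rad/s
X_L = ωL = 1908 Ω
X_C = 1/(ωC) = 5242 Ω
Net reactance X = X_L − X_C = -3335 Ω
Z = 562.0 − j3335 Ω
|Z| = √(562.0² + 3335²) = 3382 Ω
∠Z = arctan(-3335/562.0) = -80.43°
cos φ = cos(-80.43°) = 0.1662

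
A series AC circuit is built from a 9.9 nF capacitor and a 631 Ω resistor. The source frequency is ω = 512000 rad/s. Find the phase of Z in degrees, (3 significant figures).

X_C = 1/(ωC) = 197 Ω
Z = 631 − j197 Ω
|Z| = √(631² + 197²) = 661 Ω
∠Z = arctan(-197/631) = -17.4°

-17.4°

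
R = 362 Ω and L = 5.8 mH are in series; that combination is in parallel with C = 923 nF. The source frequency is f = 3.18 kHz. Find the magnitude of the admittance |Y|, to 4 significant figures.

17.82 mS

ω = 2πf = 19980 rad/s
X_L = ωL = 115.9 Ω
X_C = 1/(ωC) = 54.22 Ω
Branch 1 (R+jX_L): Z₁ = 362.0 + j115.9 Ω, |Z₁| = 380.1 Ω
Branch 2 (−jX_C): Z₂ = −j54.22 Ω
Parallel: Z = Z₁Z₂/(Z₁+Z₂), |Z| = 56.13 Ω, ∠Z = -81.92°
|Y| = 1/|Z| = 17.82 mS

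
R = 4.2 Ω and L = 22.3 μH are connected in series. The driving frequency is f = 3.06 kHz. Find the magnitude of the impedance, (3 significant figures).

4.22 Ω

ω = 2πf = 19230 rad/s
X_L = ωL = 0.429 Ω
Z = 4.20 + j0.429 Ω
|Z| = √(4.20² + 0.429²) = 4.22 Ω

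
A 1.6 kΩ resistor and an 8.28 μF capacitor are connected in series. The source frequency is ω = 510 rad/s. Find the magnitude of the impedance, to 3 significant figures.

X_C = 1/(ωC) = 237 Ω
Z = 1600 − j237 Ω
|Z| = √(1600² + 237²) = 1620 Ω

1620 Ω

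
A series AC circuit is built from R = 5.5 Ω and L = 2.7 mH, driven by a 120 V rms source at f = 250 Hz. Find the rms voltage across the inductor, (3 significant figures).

73.3 V

ω = 2πf = 1571 rad/s
X_L = ωL = 4.24 Ω
Z = 5.50 + j4.24 Ω
|Z| = √(5.50² + 4.24²) = 6.95 Ω
I = V/|Z| = 17.3 A
V_L = I·|Z_L| = 17.3 × 4.24 = 73.3 V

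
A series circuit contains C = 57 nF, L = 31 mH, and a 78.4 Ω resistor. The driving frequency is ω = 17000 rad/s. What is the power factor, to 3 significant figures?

X_L = ωL = 527 Ω
X_C = 1/(ωC) = 1030 Ω
Net reactance X = X_L − X_C = -505 Ω
Z = 78.4 − j505 Ω
|Z| = √(78.4² + 505²) = 511 Ω
∠Z = arctan(-505/78.4) = -81.2°
cos φ = cos(-81.2°) = 0.153

0.153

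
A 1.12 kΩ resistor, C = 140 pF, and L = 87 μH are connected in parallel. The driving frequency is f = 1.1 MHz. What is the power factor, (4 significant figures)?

0.7889

ω = 2πf = 6.912e+06 rad/s
X_L = ωL = 601.3 Ω
X_C = 1/(ωC) = 1033 Ω
Parallel: admittances add. Y = 1/R + 1/(jωL) + jωC
Y = (0.0008929 − j0.0006955) S
|Y| = 0.001132 S → |Z| = 1/|Y| = 883.6 Ω, ∠Z = −∠Y = 37.92°
cos φ = cos(37.92°) = 0.7889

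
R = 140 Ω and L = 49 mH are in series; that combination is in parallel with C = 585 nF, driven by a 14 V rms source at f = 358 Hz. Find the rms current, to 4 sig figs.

ω = 2πf = 2249 rad/s
X_L = ωL = 110.2 Ω
X_C = 1/(ωC) = 759.9 Ω
Branch 1 (R+jX_L): Z₁ = 140.0 + j110.2 Ω, |Z₁| = 178.2 Ω
Branch 2 (−jX_C): Z₂ = −j759.9 Ω
Parallel: Z = Z₁Z₂/(Z₁+Z₂), |Z| = 203.7 Ω, ∠Z = 26.05°
I = V/|Z| = 14/203.7 = 68.72 mA

68.72 mA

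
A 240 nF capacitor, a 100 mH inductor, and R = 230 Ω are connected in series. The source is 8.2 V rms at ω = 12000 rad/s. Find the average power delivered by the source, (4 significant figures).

19.82 mW

X_L = ωL = 1200 Ω
X_C = 1/(ωC) = 347.2 Ω
Net reactance X = X_L − X_C = 852.8 Ω
Z = 230.0 + j852.8 Ω
|Z| = √(230.0² + 852.8²) = 883.2 Ω
∠Z = arctan(852.8/230.0) = 74.91°
I = V/|Z| = 9.284 mA
P = VI cos φ = 8.2 × 0.009284 × cos(74.91°) = 19.82 mW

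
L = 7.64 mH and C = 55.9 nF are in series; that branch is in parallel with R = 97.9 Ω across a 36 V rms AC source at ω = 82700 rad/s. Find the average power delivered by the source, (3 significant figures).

X_L = ωL = 632 Ω
X_C = 1/(ωC) = 216 Ω
Branch 1: Z₁ = R = 97.9 Ω
Branch 2 (series LC): Z₂ = j(X_L − X_C) = j416 Ω
Parallel: Z = Z₁Z₂/(Z₁+Z₂), |Z| = 95.3 Ω, ∠Z = 13.3°
I = V/|Z| = 378 mA
P = VI cos φ = 36 × 0.378 × cos(13.3°) = 13.2 W

13.2 W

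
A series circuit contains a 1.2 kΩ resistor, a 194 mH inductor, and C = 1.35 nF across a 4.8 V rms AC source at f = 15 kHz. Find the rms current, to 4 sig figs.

ω = 2πf = 94250 rad/s
X_L = ωL = 18280 Ω
X_C = 1/(ωC) = 7860 Ω
Net reactance X = X_L − X_C = 10420 Ω
Z = 1200 + j10420 Ω
|Z| = √(1200² + 10420²) = 10490 Ω
I = V/|Z| = 4.8/10490 = 457.4 μA

457.4 μA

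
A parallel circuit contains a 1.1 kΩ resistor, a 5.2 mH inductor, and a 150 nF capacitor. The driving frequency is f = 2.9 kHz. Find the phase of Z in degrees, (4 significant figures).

83.37°

ω = 2πf = 18220 rad/s
X_L = ωL = 94.75 Ω
X_C = 1/(ωC) = 365.9 Ω
Parallel: admittances add. Y = 1/R + 1/(jωL) + jωC
Y = (0.0009091 − j0.007821) S
|Y| = 0.007874 S → |Z| = 1/|Y| = 127.0 Ω, ∠Z = −∠Y = 83.37°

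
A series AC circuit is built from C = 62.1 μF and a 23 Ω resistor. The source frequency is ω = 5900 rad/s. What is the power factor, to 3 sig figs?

0.993

X_C = 1/(ωC) = 2.73 Ω
Z = 23.0 − j2.73 Ω
|Z| = √(23.0² + 2.73²) = 23.2 Ω
∠Z = arctan(-2.73/23.0) = -6.77°
cos φ = cos(-6.77°) = 0.993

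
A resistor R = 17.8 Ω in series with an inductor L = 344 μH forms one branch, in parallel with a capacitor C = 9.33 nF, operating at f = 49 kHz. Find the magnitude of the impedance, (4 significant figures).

ω = 2πf = 307900 rad/s
X_L = ωL = 105.9 Ω
X_C = 1/(ωC) = 348.1 Ω
Branch 1 (R+jX_L): Z₁ = 17.80 + j105.9 Ω, |Z₁| = 107.4 Ω
Branch 2 (−jX_C): Z₂ = −j348.1 Ω
Parallel: Z = Z₁Z₂/(Z₁+Z₂), |Z| = 153.9 Ω, ∠Z = 76.26°

153.9 Ω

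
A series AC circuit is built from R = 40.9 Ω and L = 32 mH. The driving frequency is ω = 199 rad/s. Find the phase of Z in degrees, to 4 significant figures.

8.850°

X_L = ωL = 6.368 Ω
Z = 40.90 + j6.368 Ω
|Z| = √(40.90² + 6.368²) = 41.39 Ω
∠Z = arctan(6.368/40.90) = 8.850°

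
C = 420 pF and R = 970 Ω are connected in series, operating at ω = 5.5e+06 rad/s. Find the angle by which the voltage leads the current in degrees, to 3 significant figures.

-24.1°

X_C = 1/(ωC) = 433 Ω
Z = 970 − j433 Ω
|Z| = √(970² + 433²) = 1060 Ω
∠Z = arctan(-433/970) = -24.1°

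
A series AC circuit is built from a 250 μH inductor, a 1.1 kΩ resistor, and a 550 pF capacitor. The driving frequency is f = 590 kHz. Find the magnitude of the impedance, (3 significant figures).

ω = 2πf = 3.707e+06 rad/s
X_L = ωL = 927 Ω
X_C = 1/(ωC) = 490 Ω
Net reactance X = X_L − X_C = 436 Ω
Z = 1100 + j436 Ω
|Z| = √(1100² + 436²) = 1180 Ω

1180 Ω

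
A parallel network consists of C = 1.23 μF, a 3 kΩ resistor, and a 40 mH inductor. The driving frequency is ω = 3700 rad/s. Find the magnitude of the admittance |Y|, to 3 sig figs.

2.23 mS

X_L = ωL = 148 Ω
X_C = 1/(ωC) = 220 Ω
Parallel: admittances add. Y = 1/R + 1/(jωL) + jωC
Y = (0.000333 − j0.00221) S
|Y| = 0.00223 S → |Z| = 1/|Y| = 448 Ω, ∠Z = −∠Y = 81.4°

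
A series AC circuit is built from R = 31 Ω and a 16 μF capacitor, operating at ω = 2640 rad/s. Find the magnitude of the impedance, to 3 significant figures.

39.0 Ω

X_C = 1/(ωC) = 23.7 Ω
Z = 31.0 − j23.7 Ω
|Z| = √(31.0² + 23.7²) = 39.0 Ω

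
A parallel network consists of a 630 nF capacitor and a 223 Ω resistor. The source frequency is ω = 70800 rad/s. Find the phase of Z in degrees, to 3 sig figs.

X_C = 1/(ωC) = 22.4 Ω
Parallel: admittances add. Y = 1/R + jωC
Y = (0.00448 + j0.0446) S
|Y| = 0.0448 S → |Z| = 1/|Y| = 22.3 Ω, ∠Z = −∠Y = -84.3°

-84.3°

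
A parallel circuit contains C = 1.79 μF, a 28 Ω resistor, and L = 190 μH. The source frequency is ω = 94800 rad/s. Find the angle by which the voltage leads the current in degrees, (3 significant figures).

-72.6°

X_L = ωL = 18.0 Ω
X_C = 1/(ωC) = 5.89 Ω
Parallel: admittances add. Y = 1/R + 1/(jωL) + jωC
Y = (0.0357 + j0.114) S
|Y| = 0.120 S → |Z| = 1/|Y| = 8.36 Ω, ∠Z = −∠Y = -72.6°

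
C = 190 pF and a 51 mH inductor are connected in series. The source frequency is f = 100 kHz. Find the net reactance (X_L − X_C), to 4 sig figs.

ω = 2πf = 628300 rad/s
X_L = ωL = 32040 Ω
X_C = 1/(ωC) = 8377 Ω
X = 32040 − 8377 = 23670 Ω

23670 Ω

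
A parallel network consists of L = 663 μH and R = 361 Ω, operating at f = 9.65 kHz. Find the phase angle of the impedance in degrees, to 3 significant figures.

ω = 2πf = 60630 rad/s
X_L = ωL = 40.2 Ω
Parallel: admittances add. Y = 1/R + 1/(jωL)
Y = (0.00277 − j0.0249) S
|Y| = 0.0250 S → |Z| = 1/|Y| = 40.0 Ω, ∠Z = −∠Y = 83.6°

83.6°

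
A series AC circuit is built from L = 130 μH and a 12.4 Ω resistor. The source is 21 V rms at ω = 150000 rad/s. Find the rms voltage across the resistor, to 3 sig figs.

11.3 V

X_L = ωL = 19.5 Ω
Z = 12.4 + j19.5 Ω
|Z| = √(12.4² + 19.5²) = 23.1 Ω
I = V/|Z| = 909 mA
V_R = I·|Z_R| = 0.909 × 12.4 = 11.3 V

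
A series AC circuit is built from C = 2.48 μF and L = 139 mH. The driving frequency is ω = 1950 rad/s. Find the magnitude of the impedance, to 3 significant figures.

64.3 Ω

X_L = ωL = 271 Ω
X_C = 1/(ωC) = 207 Ω
Net reactance X = X_L − X_C = 64.3 Ω
Z = j64.3 Ω
|Z| = √(0² + 64.3²) = 64.3 Ω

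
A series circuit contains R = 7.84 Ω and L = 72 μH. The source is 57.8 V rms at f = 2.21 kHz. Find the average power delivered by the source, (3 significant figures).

419 W

ω = 2πf = 13890 rad/s
X_L = ωL = 1.00 Ω
Z = 7.84 + j1.00 Ω
|Z| = √(7.84² + 1.00²) = 7.90 Ω
∠Z = arctan(1.00/7.84) = 7.27°
I = V/|Z| = 7.31 A
P = VI cos φ = 57.8 × 7.31 × cos(7.27°) = 419 W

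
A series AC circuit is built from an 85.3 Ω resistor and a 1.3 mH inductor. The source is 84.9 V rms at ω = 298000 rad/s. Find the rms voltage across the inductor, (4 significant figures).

X_L = ωL = 387.4 Ω
Z = 85.30 + j387.4 Ω
|Z| = √(85.30² + 387.4²) = 396.7 Ω
I = V/|Z| = 214.0 mA
V_L = I·|Z_L| = 0.2140 × 387.4 = 82.91 V

82.91 V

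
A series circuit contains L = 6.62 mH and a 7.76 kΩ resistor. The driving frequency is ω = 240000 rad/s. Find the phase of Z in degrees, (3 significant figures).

11.6°

X_L = ωL = 1590 Ω
Z = 7760 + j1590 Ω
|Z| = √(7760² + 1590²) = 7920 Ω
∠Z = arctan(1590/7760) = 11.6°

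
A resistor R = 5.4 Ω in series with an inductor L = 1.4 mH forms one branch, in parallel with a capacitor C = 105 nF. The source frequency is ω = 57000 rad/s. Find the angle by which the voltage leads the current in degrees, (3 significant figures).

82.6°

X_L = ωL = 79.8 Ω
X_C = 1/(ωC) = 167 Ω
Branch 1 (R+jX_L): Z₁ = 5.40 + j79.8 Ω, |Z₁| = 80.0 Ω
Branch 2 (−jX_C): Z₂ = −j167 Ω
Parallel: Z = Z₁Z₂/(Z₁+Z₂), |Z| = 153 Ω, ∠Z = 82.6°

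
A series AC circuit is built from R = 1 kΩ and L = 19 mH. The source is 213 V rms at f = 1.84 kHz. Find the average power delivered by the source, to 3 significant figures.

43.3 W

ω = 2πf = 11560 rad/s
X_L = ωL = 220 Ω
Z = 1000 + j220 Ω
|Z| = √(1000² + 220²) = 1020 Ω
∠Z = arctan(220/1000) = 12.4°
I = V/|Z| = 208 mA
P = VI cos φ = 213 × 0.208 × cos(12.4°) = 43.3 W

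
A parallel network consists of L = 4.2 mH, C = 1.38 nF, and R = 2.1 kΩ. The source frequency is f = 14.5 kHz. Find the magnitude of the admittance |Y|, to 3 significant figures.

ω = 2πf = 91110 rad/s
X_L = ωL = 383 Ω
X_C = 1/(ωC) = 7950 Ω
Parallel: admittances add. Y = 1/R + 1/(jωL) + jωC
Y = (0.000476 − j0.00249) S
|Y| = 0.00253 S → |Z| = 1/|Y| = 395 Ω, ∠Z = −∠Y = 79.2°

2.53 mS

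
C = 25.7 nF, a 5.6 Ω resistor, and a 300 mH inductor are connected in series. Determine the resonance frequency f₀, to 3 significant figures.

1.81 kHz

ω₀ = 1/√(LC) = 1/√(0.3 × 2.57e-08) = 11390 rad/s
f₀ = ω₀/(2π) = 1.81 kHz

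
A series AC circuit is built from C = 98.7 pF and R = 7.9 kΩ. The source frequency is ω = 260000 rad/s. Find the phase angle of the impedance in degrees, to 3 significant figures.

-78.5°

X_C = 1/(ωC) = 39000 Ω
Z = 7900 − j39000 Ω
|Z| = √(7900² + 39000²) = 39800 Ω
∠Z = arctan(-39000/7900) = -78.5°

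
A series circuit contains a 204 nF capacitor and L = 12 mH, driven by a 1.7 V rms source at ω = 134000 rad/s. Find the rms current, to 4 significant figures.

X_L = ωL = 1608 Ω
X_C = 1/(ωC) = 36.58 Ω
Net reactance X = X_L − X_C = 1571 Ω
Z = j1571 Ω
|Z| = √(0² + 1571²) = 1571 Ω
I = V/|Z| = 1.7/1571 = 1.082 mA

1.082 mA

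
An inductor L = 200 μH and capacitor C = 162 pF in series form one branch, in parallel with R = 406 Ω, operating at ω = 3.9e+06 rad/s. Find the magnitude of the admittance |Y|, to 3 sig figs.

2.76 mS

X_L = ωL = 780 Ω
X_C = 1/(ωC) = 1580 Ω
Branch 1: Z₁ = R = 406 Ω
Branch 2 (series LC): Z₂ = j(X_L − X_C) = −j803 Ω
Parallel: Z = Z₁Z₂/(Z₁+Z₂), |Z| = 362 Ω, ∠Z = -26.8°
|Y| = 1/|Z| = 2.76 mS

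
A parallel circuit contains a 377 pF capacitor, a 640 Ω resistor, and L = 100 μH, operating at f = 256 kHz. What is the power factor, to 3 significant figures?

0.268

ω = 2πf = 1.608e+06 rad/s
X_L = ωL = 161 Ω
X_C = 1/(ωC) = 1650 Ω
Parallel: admittances add. Y = 1/R + 1/(jωL) + jωC
Y = (0.00156 − j0.00561) S
|Y| = 0.00582 S → |Z| = 1/|Y| = 172 Ω, ∠Z = −∠Y = 74.4°
cos φ = cos(74.4°) = 0.268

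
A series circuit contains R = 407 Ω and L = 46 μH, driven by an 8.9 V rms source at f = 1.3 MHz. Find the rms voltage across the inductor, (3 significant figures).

6.04 V

ω = 2πf = 8.168e+06 rad/s
X_L = ωL = 376 Ω
Z = 407 + j376 Ω
|Z| = √(407² + 376²) = 554 Ω
I = V/|Z| = 16.1 mA
V_L = I·|Z_L| = 0.0161 × 376 = 6.04 V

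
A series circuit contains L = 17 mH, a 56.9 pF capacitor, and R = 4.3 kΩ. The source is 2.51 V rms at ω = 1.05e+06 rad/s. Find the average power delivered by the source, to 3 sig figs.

X_L = ωL = 17800 Ω
X_C = 1/(ωC) = 16700 Ω
Net reactance X = X_L − X_C = 1110 Ω
Z = 4300 + j1110 Ω
|Z| = √(4300² + 1110²) = 4440 Ω
∠Z = arctan(1110/4300) = 14.5°
I = V/|Z| = 565 μA
P = VI cos φ = 2.51 × 0.000565 × cos(14.5°) = 1.37 mW

1.37 mW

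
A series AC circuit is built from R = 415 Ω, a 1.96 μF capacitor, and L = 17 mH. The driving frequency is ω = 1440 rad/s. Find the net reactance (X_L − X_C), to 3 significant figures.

-330 Ω

X_L = ωL = 24.5 Ω
X_C = 1/(ωC) = 354 Ω
X = 24.5 − 354 = -330 Ω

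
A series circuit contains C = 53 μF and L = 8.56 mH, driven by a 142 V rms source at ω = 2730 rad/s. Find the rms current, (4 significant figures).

8.628 A

X_L = ωL = 23.37 Ω
X_C = 1/(ωC) = 6.911 Ω
Net reactance X = X_L − X_C = 16.46 Ω
Z = j16.46 Ω
|Z| = √(0² + 16.46²) = 16.46 Ω
I = V/|Z| = 142/16.46 = 8.628 A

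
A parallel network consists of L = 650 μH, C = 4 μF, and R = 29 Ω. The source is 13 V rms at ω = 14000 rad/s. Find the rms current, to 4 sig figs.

831.7 mA

X_L = ωL = 9.100 Ω
X_C = 1/(ωC) = 17.86 Ω
Parallel: admittances add. Y = 1/R + 1/(jωL) + jωC
Y = (0.03448 − j0.05389) S
|Y| = 0.06398 S → |Z| = 1/|Y| = 15.63 Ω, ∠Z = −∠Y = 57.39°
I = V/|Z| = 13/15.63 = 831.7 mA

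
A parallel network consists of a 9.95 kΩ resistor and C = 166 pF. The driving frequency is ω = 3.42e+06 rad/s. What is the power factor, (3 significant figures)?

0.174

X_C = 1/(ωC) = 1760 Ω
Parallel: admittances add. Y = 1/R + jωC
Y = (0.000101 + j0.000568) S
|Y| = 0.000577 S → |Z| = 1/|Y| = 1730 Ω, ∠Z = −∠Y = -80.0°
cos φ = cos(-80.0°) = 0.174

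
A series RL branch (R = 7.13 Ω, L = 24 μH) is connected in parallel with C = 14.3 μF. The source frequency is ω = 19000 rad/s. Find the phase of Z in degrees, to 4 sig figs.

X_L = ωL = 0.4560 Ω
X_C = 1/(ωC) = 3.681 Ω
Branch 1 (R+jX_L): Z₁ = 7.130 + j0.4560 Ω, |Z₁| = 7.145 Ω
Branch 2 (−jX_C): Z₂ = −j3.681 Ω
Parallel: Z = Z₁Z₂/(Z₁+Z₂), |Z| = 3.360 Ω, ∠Z = -62.01°

-62.01°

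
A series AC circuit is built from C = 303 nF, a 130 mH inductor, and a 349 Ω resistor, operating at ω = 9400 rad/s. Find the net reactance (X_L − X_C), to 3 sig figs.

871 Ω

X_L = ωL = 1220 Ω
X_C = 1/(ωC) = 351 Ω
X = 1220 − 351 = 871 Ω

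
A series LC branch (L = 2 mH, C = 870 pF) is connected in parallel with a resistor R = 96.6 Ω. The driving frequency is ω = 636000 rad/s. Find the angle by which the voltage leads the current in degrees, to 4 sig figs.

X_L = ωL = 1272 Ω
X_C = 1/(ωC) = 1807 Ω
Branch 1: Z₁ = R = 96.60 Ω
Branch 2 (series LC): Z₂ = j(X_L − X_C) = −j535.3 Ω
Parallel: Z = Z₁Z₂/(Z₁+Z₂), |Z| = 95.06 Ω, ∠Z = -10.23°

-10.23°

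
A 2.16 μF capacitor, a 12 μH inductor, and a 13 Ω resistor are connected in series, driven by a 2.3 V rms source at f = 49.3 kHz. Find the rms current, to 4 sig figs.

ω = 2πf = 309800 rad/s
X_L = ωL = 3.717 Ω
X_C = 1/(ωC) = 1.495 Ω
Net reactance X = X_L − X_C = 2.223 Ω
Z = 13.00 + j2.223 Ω
|Z| = √(13.00² + 2.223²) = 13.19 Ω
I = V/|Z| = 2.3/13.19 = 174.4 mA

174.4 mA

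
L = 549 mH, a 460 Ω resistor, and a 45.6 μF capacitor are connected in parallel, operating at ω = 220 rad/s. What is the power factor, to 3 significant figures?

0.779

X_L = ωL = 121 Ω
X_C = 1/(ωC) = 99.7 Ω
Parallel: admittances add. Y = 1/R + 1/(jωL) + jωC
Y = (0.00217 + j0.00175) S
|Y| = 0.00279 S → |Z| = 1/|Y| = 358 Ω, ∠Z = −∠Y = -38.9°
cos φ = cos(-38.9°) = 0.779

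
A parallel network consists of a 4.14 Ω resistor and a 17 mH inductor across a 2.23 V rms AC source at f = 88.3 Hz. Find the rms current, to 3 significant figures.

588 mA

ω = 2πf = 554.8 rad/s
X_L = ωL = 9.43 Ω
Parallel: admittances add. Y = 1/R + 1/(jωL)
Y = (0.242 − j0.106) S
|Y| = 0.264 S → |Z| = 1/|Y| = 3.79 Ω, ∠Z = −∠Y = 23.7°
I = V/|Z| = 2.23/3.79 = 588 mA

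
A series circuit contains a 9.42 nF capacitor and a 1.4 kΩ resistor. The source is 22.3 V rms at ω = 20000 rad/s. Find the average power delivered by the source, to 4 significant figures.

23.10 mW

X_C = 1/(ωC) = 5308 Ω
Z = 1400 − j5308 Ω
|Z| = √(1400² + 5308²) = 5489 Ω
∠Z = arctan(-5308/1400) = -75.22°
I = V/|Z| = 4.062 mA
P = VI cos φ = 22.3 × 0.004062 × cos(-75.22°) = 23.10 mW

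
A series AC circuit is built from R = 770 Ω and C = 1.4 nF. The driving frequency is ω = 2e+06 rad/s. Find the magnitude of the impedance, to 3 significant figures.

X_C = 1/(ωC) = 357 Ω
Z = 770 − j357 Ω
|Z| = √(770² + 357²) = 849 Ω

849 Ω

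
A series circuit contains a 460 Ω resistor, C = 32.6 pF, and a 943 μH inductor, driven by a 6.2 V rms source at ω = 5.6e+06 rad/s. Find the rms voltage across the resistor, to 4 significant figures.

5.700 V

X_L = ωL = 5281 Ω
X_C = 1/(ωC) = 5478 Ω
Net reactance X = X_L − X_C = -196.9 Ω
Z = 460.0 − j196.9 Ω
|Z| = √(460.0² + 196.9²) = 500.4 Ω
I = V/|Z| = 12.39 mA
V_R = I·|Z_R| = 0.01239 × 460.0 = 5.700 V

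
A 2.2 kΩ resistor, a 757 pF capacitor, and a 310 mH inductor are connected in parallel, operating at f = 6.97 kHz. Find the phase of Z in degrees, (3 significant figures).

ω = 2πf = 43790 rad/s
X_L = ωL = 13600 Ω
X_C = 1/(ωC) = 30200 Ω
Parallel: admittances add. Y = 1/R + 1/(jωL) + jωC
Y = (0.000455 − j4.05e-05) S
|Y| = 0.000456 S → |Z| = 1/|Y| = 2190 Ω, ∠Z = −∠Y = 5.09°

5.09°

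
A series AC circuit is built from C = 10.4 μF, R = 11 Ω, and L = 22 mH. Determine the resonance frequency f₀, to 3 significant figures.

333 Hz

ω₀ = 1/√(LC) = 1/√(0.022 × 1.04e-05) = 2091 rad/s
f₀ = ω₀/(2π) = 333 Hz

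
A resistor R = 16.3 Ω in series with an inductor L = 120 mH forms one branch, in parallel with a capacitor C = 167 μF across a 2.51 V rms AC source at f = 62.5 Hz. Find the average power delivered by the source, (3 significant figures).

ω = 2πf = 392.7 rad/s
X_L = ωL = 47.1 Ω
X_C = 1/(ωC) = 15.2 Ω
Branch 1 (R+jX_L): Z₁ = 16.3 + j47.1 Ω, |Z₁| = 49.9 Ω
Branch 2 (−jX_C): Z₂ = −j15.2 Ω
Parallel: Z = Z₁Z₂/(Z₁+Z₂), |Z| = 21.2 Ω, ∠Z = -82.0°
I = V/|Z| = 118 mA
P = VI cos φ = 2.51 × 0.118 × cos(-82.0°) = 41.3 mW

41.3 mW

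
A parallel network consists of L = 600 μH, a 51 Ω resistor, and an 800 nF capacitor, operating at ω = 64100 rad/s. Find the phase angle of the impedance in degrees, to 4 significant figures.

-52.20°

X_L = ωL = 38.46 Ω
X_C = 1/(ωC) = 19.50 Ω
Parallel: admittances add. Y = 1/R + 1/(jωL) + jωC
Y = (0.01961 + j0.02528) S
|Y| = 0.03199 S → |Z| = 1/|Y| = 31.26 Ω, ∠Z = −∠Y = -52.20°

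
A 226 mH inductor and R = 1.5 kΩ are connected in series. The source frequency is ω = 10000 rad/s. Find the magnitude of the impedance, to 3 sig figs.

2710 Ω

X_L = ωL = 2260 Ω
Z = 1500 + j2260 Ω
|Z| = √(1500² + 2260²) = 2710 Ω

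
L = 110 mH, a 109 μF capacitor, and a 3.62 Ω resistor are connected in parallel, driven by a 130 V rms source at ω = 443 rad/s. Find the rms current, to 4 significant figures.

X_L = ωL = 48.73 Ω
X_C = 1/(ωC) = 20.71 Ω
Parallel: admittances add. Y = 1/R + 1/(jωL) + jωC
Y = (0.2762 + j0.02777) S
|Y| = 0.2776 S → |Z| = 1/|Y| = 3.602 Ω, ∠Z = −∠Y = -5.740°
I = V/|Z| = 130/3.602 = 36.09 A

36.09 A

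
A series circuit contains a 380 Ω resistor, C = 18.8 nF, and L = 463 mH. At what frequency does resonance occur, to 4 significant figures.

ω₀ = 1/√(LC) = 1/√(0.463 × 1.88e-08) = 10720 rad/s
f₀ = ω₀/(2π) = 1.706 kHz

1.706 kHz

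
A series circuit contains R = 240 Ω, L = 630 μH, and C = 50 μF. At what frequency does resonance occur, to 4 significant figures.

896.7 Hz

ω₀ = 1/√(LC) = 1/√(0.00063 × 5e-05) = 5634 rad/s
f₀ = ω₀/(2π) = 896.7 Hz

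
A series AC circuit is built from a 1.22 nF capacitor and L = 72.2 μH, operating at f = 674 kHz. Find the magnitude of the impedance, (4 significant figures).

112.2 Ω

ω = 2πf = 4.235e+06 rad/s
X_L = ωL = 305.8 Ω
X_C = 1/(ωC) = 193.6 Ω
Net reactance X = X_L − X_C = 112.2 Ω
Z = j112.2 Ω
|Z| = √(0² + 112.2²) = 112.2 Ω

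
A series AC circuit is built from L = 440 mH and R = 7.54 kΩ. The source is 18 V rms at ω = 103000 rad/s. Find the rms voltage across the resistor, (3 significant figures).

X_L = ωL = 45300 Ω
Z = 7540 + j45300 Ω
|Z| = √(7540² + 45300²) = 45900 Ω
I = V/|Z| = 392 μA
V_R = I·|Z_R| = 0.000392 × 7540 = 2.95 V

2.95 V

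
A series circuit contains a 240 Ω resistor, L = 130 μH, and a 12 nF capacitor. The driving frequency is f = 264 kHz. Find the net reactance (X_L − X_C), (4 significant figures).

ω = 2πf = 1.659e+06 rad/s
X_L = ωL = 215.6 Ω
X_C = 1/(ωC) = 50.24 Ω
X = 215.6 − 50.24 = 165.4 Ω

165.4 Ω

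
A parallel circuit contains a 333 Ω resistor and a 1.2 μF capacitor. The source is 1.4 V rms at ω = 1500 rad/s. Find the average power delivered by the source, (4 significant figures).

X_C = 1/(ωC) = 555.6 Ω
Parallel: admittances add. Y = 1/R + jωC
Y = (0.003003 + j0.001800) S
|Y| = 0.003501 S → |Z| = 1/|Y| = 285.6 Ω, ∠Z = −∠Y = -30.94°
I = V/|Z| = 4.902 mA
P = VI cos φ = 1.4 × 0.004902 × cos(-30.94°) = 5.886 mW

5.886 mW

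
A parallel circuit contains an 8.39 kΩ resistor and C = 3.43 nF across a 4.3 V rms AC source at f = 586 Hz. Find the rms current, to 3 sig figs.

515 μA

ω = 2πf = 3682 rad/s
X_C = 1/(ωC) = 79200 Ω
Parallel: admittances add. Y = 1/R + jωC
Y = (0.000119 + j1.26e-05) S
|Y| = 0.000120 S → |Z| = 1/|Y| = 8340 Ω, ∠Z = −∠Y = -6.05°
I = V/|Z| = 4.3/8340 = 515 μA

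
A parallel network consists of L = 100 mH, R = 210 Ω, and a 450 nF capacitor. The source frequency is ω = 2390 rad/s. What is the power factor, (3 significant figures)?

0.837

X_L = ωL = 239 Ω
X_C = 1/(ωC) = 930 Ω
Parallel: admittances add. Y = 1/R + 1/(jωL) + jωC
Y = (0.00476 − j0.00311) S
|Y| = 0.00569 S → |Z| = 1/|Y| = 176 Ω, ∠Z = −∠Y = 33.1°
cos φ = cos(33.1°) = 0.837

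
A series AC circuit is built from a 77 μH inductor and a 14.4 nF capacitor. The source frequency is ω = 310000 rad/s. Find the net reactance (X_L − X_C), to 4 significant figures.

-200.1 Ω

X_L = ωL = 23.87 Ω
X_C = 1/(ωC) = 224.0 Ω
X = 23.87 − 224.0 = -200.1 Ω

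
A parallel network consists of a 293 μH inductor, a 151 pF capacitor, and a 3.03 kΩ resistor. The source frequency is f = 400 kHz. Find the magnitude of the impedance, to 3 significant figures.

968 Ω

ω = 2πf = 2.513e+06 rad/s
X_L = ωL = 736 Ω
X_C = 1/(ωC) = 2640 Ω
Parallel: admittances add. Y = 1/R + 1/(jωL) + jωC
Y = (0.000330 − j0.000978) S
|Y| = 0.00103 S → |Z| = 1/|Y| = 968 Ω, ∠Z = −∠Y = 71.4°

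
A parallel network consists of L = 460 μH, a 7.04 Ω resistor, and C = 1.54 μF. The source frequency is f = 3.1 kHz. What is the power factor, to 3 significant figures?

ω = 2πf = 19480 rad/s
X_L = ωL = 8.96 Ω
X_C = 1/(ωC) = 33.3 Ω
Parallel: admittances add. Y = 1/R + 1/(jωL) + jωC
Y = (0.142 − j0.0816) S
|Y| = 0.164 S → |Z| = 1/|Y| = 6.10 Ω, ∠Z = −∠Y = 29.9°
cos φ = cos(29.9°) = 0.867

0.867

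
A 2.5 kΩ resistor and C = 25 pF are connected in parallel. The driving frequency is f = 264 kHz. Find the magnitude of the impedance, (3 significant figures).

ω = 2πf = 1.659e+06 rad/s
X_C = 1/(ωC) = 24100 Ω
Parallel: admittances add. Y = 1/R + jωC
Y = (0.000400 + j4.15e-05) S
|Y| = 0.000402 S → |Z| = 1/|Y| = 2490 Ω, ∠Z = −∠Y = -5.92°

2490 Ω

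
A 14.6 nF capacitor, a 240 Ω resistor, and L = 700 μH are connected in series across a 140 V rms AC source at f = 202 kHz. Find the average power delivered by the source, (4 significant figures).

ω = 2πf = 1.269e+06 rad/s
X_L = ωL = 888.4 Ω
X_C = 1/(ωC) = 53.97 Ω
Net reactance X = X_L − X_C = 834.5 Ω
Z = 240.0 + j834.5 Ω
|Z| = √(240.0² + 834.5²) = 868.3 Ω
∠Z = arctan(834.5/240.0) = 73.95°
I = V/|Z| = 161.2 mA
P = VI cos φ = 140 × 0.1612 × cos(73.95°) = 6.239 W

6.239 W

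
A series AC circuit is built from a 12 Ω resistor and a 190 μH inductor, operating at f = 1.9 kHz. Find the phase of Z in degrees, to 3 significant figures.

10.7°

ω = 2πf = 11940 rad/s
X_L = ωL = 2.27 Ω
Z = 12.0 + j2.27 Ω
|Z| = √(12.0² + 2.27²) = 12.2 Ω
∠Z = arctan(2.27/12.0) = 10.7°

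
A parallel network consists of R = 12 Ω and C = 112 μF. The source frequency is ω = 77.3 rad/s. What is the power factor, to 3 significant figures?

0.995

X_C = 1/(ωC) = 116 Ω
Parallel: admittances add. Y = 1/R + jωC
Y = (0.0833 + j0.00866) S
|Y| = 0.0838 S → |Z| = 1/|Y| = 11.9 Ω, ∠Z = −∠Y = -5.93°
cos φ = cos(-5.93°) = 0.995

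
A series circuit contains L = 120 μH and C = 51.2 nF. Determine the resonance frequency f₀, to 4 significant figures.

64.21 kHz

ω₀ = 1/√(LC) = 1/√(0.00012 × 5.12e-08) = 403400 rad/s
f₀ = ω₀/(2π) = 64.21 kHz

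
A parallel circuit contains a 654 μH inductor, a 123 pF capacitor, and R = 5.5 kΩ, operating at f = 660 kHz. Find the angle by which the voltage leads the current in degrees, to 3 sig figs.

-37.9°

ω = 2πf = 4.147e+06 rad/s
X_L = ωL = 2710 Ω
X_C = 1/(ωC) = 1960 Ω
Parallel: admittances add. Y = 1/R + 1/(jωL) + jωC
Y = (0.000182 + j0.000141) S
|Y| = 0.000230 S → |Z| = 1/|Y| = 4340 Ω, ∠Z = −∠Y = -37.9°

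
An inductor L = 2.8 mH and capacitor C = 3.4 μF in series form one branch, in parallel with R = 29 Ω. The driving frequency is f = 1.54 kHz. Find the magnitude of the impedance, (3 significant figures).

3.28 Ω

ω = 2πf = 9676 rad/s
X_L = ωL = 27.1 Ω
X_C = 1/(ωC) = 30.4 Ω
Branch 1: Z₁ = R = 29.0 Ω
Branch 2 (series LC): Z₂ = j(X_L − X_C) = −j3.30 Ω
Parallel: Z = Z₁Z₂/(Z₁+Z₂), |Z| = 3.28 Ω, ∠Z = -83.5°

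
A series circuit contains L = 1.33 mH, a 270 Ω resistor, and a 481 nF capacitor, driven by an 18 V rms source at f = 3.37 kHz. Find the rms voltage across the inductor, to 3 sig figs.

ω = 2πf = 21170 rad/s
X_L = ωL = 28.2 Ω
X_C = 1/(ωC) = 98.2 Ω
Net reactance X = X_L − X_C = -70.0 Ω
Z = 270 − j70.0 Ω
|Z| = √(270² + 70.0²) = 279 Ω
I = V/|Z| = 64.5 mA
V_L = I·|Z_L| = 0.0645 × 28.2 = 1.82 V

1.82 V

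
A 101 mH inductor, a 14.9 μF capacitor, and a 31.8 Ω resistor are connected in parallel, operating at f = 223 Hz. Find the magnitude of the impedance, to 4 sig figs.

29.12 Ω

ω = 2πf = 1401 rad/s
X_L = ωL = 141.5 Ω
X_C = 1/(ωC) = 47.90 Ω
Parallel: admittances add. Y = 1/R + 1/(jωL) + jωC
Y = (0.03145 + j0.01381) S
|Y| = 0.03435 S → |Z| = 1/|Y| = 29.12 Ω, ∠Z = −∠Y = -23.71°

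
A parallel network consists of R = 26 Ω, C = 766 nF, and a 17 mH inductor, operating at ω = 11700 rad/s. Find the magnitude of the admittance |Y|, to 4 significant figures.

38.66 mS

X_L = ωL = 198.9 Ω
X_C = 1/(ωC) = 111.6 Ω
Parallel: admittances add. Y = 1/R + 1/(jωL) + jωC
Y = (0.03846 + j0.003935) S
|Y| = 0.03866 S → |Z| = 1/|Y| = 25.87 Ω, ∠Z = −∠Y = -5.841°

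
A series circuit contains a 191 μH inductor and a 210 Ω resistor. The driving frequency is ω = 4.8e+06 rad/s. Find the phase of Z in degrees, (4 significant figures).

77.10°

X_L = ωL = 916.8 Ω
Z = 210.0 + j916.8 Ω
|Z| = √(210.0² + 916.8²) = 940.5 Ω
∠Z = arctan(916.8/210.0) = 77.10°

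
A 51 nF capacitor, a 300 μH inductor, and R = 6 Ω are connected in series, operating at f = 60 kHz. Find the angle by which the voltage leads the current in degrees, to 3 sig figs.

ω = 2πf = 377000 rad/s
X_L = ωL = 113 Ω
X_C = 1/(ωC) = 52.0 Ω
Net reactance X = X_L − X_C = 61.1 Ω
Z = 6.00 + j61.1 Ω
|Z| = √(6.00² + 61.1²) = 61.4 Ω
∠Z = arctan(61.1/6.00) = 84.4°

84.4°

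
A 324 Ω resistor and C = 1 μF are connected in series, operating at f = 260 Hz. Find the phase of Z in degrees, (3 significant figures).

-62.1°

ω = 2πf = 1634 rad/s
X_C = 1/(ωC) = 612 Ω
Z = 324 − j612 Ω
|Z| = √(324² + 612²) = 693 Ω
∠Z = arctan(-612/324) = -62.1°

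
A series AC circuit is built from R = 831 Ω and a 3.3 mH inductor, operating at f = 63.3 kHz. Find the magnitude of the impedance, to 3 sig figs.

1550 Ω

ω = 2πf = 397700 rad/s
X_L = ωL = 1310 Ω
Z = 831 + j1310 Ω
|Z| = √(831² + 1310²) = 1550 Ω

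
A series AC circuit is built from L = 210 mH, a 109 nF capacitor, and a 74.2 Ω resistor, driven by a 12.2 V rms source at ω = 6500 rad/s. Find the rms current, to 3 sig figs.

X_L = ωL = 1360 Ω
X_C = 1/(ωC) = 1410 Ω
Net reactance X = X_L − X_C = -46.4 Ω
Z = 74.2 − j46.4 Ω
|Z| = √(74.2² + 46.4²) = 87.5 Ω
I = V/|Z| = 12.2/87.5 = 139 mA

139 mA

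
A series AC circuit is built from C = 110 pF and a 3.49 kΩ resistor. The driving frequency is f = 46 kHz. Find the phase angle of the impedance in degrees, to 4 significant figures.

-83.67°

ω = 2πf = 289000 rad/s
X_C = 1/(ωC) = 31450 Ω
Z = 3490 − j31450 Ω
|Z| = √(3490² + 31450²) = 31650 Ω
∠Z = arctan(-31450/3490) = -83.67°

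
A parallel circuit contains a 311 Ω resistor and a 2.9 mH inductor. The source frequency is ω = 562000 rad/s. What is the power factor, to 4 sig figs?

X_L = ωL = 1630 Ω
Parallel: admittances add. Y = 1/R + 1/(jωL)
Y = (0.003215 − j0.0006136) S
|Y| = 0.003273 S → |Z| = 1/|Y| = 305.5 Ω, ∠Z = −∠Y = 10.80°
cos φ = cos(10.80°) = 0.9823

0.9823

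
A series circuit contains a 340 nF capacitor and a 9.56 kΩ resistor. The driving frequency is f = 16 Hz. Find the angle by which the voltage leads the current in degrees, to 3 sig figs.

ω = 2πf = 100.5 rad/s
X_C = 1/(ωC) = 29300 Ω
Z = 9560 − j29300 Ω
|Z| = √(9560² + 29300²) = 30800 Ω
∠Z = arctan(-29300/9560) = -71.9°

-71.9°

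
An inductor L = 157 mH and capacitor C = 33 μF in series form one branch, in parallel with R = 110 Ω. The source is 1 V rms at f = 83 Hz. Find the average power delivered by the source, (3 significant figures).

9.09 mW

ω = 2πf = 521.5 rad/s
X_L = ωL = 81.9 Ω
X_C = 1/(ωC) = 58.1 Ω
Branch 1: Z₁ = R = 110 Ω
Branch 2 (series LC): Z₂ = j(X_L − X_C) = j23.8 Ω
Parallel: Z = Z₁Z₂/(Z₁+Z₂), |Z| = 23.2 Ω, ∠Z = 77.8°
I = V/|Z| = 43.0 mA
P = VI cos φ = 1 × 0.0430 × cos(77.8°) = 9.09 mW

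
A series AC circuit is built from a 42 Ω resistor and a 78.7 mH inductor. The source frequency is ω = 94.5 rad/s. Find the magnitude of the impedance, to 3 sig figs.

42.7 Ω

X_L = ωL = 7.44 Ω
Z = 42.0 + j7.44 Ω
|Z| = √(42.0² + 7.44²) = 42.7 Ω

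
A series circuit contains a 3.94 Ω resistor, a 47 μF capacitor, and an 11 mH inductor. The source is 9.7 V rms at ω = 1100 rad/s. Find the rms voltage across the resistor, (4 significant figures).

4.635 V

X_L = ωL = 12.10 Ω
X_C = 1/(ωC) = 19.34 Ω
Net reactance X = X_L − X_C = -7.242 Ω
Z = 3.940 − j7.242 Ω
|Z| = √(3.940² + 7.242²) = 8.245 Ω
I = V/|Z| = 1.177 A
V_R = I·|Z_R| = 1.177 × 3.940 = 4.635 V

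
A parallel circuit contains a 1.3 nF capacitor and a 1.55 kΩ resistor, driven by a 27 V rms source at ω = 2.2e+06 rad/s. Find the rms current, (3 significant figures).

X_C = 1/(ωC) = 350 Ω
Parallel: admittances add. Y = 1/R + jωC
Y = (0.000645 + j0.00286) S
|Y| = 0.00293 S → |Z| = 1/|Y| = 341 Ω, ∠Z = −∠Y = -77.3°
I = V/|Z| = 27/341 = 79.2 mA

79.2 mA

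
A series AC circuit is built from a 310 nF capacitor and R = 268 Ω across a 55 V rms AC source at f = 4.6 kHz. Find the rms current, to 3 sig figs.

ω = 2πf = 28900 rad/s
X_C = 1/(ωC) = 112 Ω
Z = 268 − j112 Ω
|Z| = √(268² + 112²) = 290 Ω
I = V/|Z| = 55/290 = 189 mA

189 mA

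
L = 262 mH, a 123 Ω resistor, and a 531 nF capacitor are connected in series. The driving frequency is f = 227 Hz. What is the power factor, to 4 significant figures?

ω = 2πf = 1426 rad/s
X_L = ωL = 373.7 Ω
X_C = 1/(ωC) = 1320 Ω
Net reactance X = X_L − X_C = -946.7 Ω
Z = 123.0 − j946.7 Ω
|Z| = √(123.0² + 946.7²) = 954.7 Ω
∠Z = arctan(-946.7/123.0) = -82.60°
cos φ = cos(-82.60°) = 0.1288

0.1288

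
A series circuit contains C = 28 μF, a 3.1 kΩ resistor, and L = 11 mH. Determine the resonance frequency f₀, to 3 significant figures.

287 Hz

ω₀ = 1/√(LC) = 1/√(0.011 × 2.8e-05) = 1802 rad/s
f₀ = ω₀/(2π) = 287 Hz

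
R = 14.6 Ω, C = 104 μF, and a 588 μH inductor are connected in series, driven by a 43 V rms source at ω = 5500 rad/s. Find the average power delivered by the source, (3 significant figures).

X_L = ωL = 3.23 Ω
X_C = 1/(ωC) = 1.75 Ω
Net reactance X = X_L − X_C = 1.49 Ω
Z = 14.6 + j1.49 Ω
|Z| = √(14.6² + 1.49²) = 14.7 Ω
∠Z = arctan(1.49/14.6) = 5.81°
I = V/|Z| = 2.93 A
P = VI cos φ = 43 × 2.93 × cos(5.81°) = 125 W

125 W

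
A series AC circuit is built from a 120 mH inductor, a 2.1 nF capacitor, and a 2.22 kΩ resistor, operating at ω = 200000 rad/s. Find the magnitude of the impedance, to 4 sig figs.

X_L = ωL = 24000 Ω
X_C = 1/(ωC) = 2381 Ω
Net reactance X = X_L − X_C = 21620 Ω
Z = 2220 + j21620 Ω
|Z| = √(2220² + 21620²) = 21730 Ω

21730 Ω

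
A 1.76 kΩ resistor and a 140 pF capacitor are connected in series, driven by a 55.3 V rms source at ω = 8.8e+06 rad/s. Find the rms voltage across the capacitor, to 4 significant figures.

23.16 V

X_C = 1/(ωC) = 811.7 Ω
Z = 1760 − j811.7 Ω
|Z| = √(1760² + 811.7²) = 1938 Ω
I = V/|Z| = 28.53 mA
V_C = I·|Z_C| = 0.02853 × 811.7 = 23.16 V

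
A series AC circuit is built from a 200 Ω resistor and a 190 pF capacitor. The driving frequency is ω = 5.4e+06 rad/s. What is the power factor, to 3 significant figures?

X_C = 1/(ωC) = 975 Ω
Z = 200 − j975 Ω
|Z| = √(200² + 975²) = 995 Ω
∠Z = arctan(-975/200) = -78.4°
cos φ = cos(-78.4°) = 0.201

0.201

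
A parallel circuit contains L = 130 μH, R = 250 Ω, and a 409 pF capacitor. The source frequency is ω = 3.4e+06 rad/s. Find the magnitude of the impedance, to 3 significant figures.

X_L = ωL = 442 Ω
X_C = 1/(ωC) = 719 Ω
Parallel: admittances add. Y = 1/R + 1/(jωL) + jωC
Y = (0.00400 − j0.000872) S
|Y| = 0.00409 S → |Z| = 1/|Y| = 244 Ω, ∠Z = −∠Y = 12.3°

244 Ω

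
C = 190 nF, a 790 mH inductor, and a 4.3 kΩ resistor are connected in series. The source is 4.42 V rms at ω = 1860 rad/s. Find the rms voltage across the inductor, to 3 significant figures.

X_L = ωL = 1470 Ω
X_C = 1/(ωC) = 2830 Ω
Net reactance X = X_L − X_C = -1360 Ω
Z = 4300 − j1360 Ω
|Z| = √(4300² + 1360²) = 4510 Ω
I = V/|Z| = 980 μA
V_L = I·|Z_L| = 0.000980 × 1470 = 1.44 V

1.44 V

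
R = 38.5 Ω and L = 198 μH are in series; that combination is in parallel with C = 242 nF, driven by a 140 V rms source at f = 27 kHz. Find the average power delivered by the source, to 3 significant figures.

289 W

ω = 2πf = 169600 rad/s
X_L = ωL = 33.6 Ω
X_C = 1/(ωC) = 24.4 Ω
Branch 1 (R+jX_L): Z₁ = 38.5 + j33.6 Ω, |Z₁| = 51.1 Ω
Branch 2 (−jX_C): Z₂ = −j24.4 Ω
Parallel: Z = Z₁Z₂/(Z₁+Z₂), |Z| = 31.4 Ω, ∠Z = -62.4°
I = V/|Z| = 4.45 A
P = VI cos φ = 140 × 4.45 × cos(-62.4°) = 289 W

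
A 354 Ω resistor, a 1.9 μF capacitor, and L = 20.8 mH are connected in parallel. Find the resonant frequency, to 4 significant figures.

ω₀ = 1/√(LC) = 1/√(0.0208 × 1.9e-06) = 5030 rad/s
f₀ = ω₀/(2π) = 800.6 Hz

800.6 Hz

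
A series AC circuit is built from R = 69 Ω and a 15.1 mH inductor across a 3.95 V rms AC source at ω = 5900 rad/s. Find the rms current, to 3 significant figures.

X_L = ωL = 89.1 Ω
Z = 69.0 + j89.1 Ω
|Z| = √(69.0² + 89.1²) = 113 Ω
I = V/|Z| = 3.95/113 = 35.1 mA

35.1 mA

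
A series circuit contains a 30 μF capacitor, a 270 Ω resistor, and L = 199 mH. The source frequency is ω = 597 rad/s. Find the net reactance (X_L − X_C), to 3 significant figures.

63.0 Ω

X_L = ωL = 119 Ω
X_C = 1/(ωC) = 55.8 Ω
X = 119 − 55.8 = 63.0 Ω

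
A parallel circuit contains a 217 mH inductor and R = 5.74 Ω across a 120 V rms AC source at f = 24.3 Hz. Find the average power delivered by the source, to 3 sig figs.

ω = 2πf = 152.7 rad/s
X_L = ωL = 33.1 Ω
Parallel: admittances add. Y = 1/R + 1/(jωL)
Y = (0.174 − j0.0302) S
|Y| = 0.177 S → |Z| = 1/|Y| = 5.66 Ω, ∠Z = −∠Y = 9.83°
I = V/|Z| = 21.2 A
P = VI cos φ = 120 × 21.2 × cos(9.83°) = 2.51 kW

2.51 kW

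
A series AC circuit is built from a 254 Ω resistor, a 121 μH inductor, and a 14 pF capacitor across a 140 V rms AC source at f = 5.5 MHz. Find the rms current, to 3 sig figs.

ω = 2πf = 3.456e+07 rad/s
X_L = ωL = 4180 Ω
X_C = 1/(ωC) = 2070 Ω
Net reactance X = X_L − X_C = 2110 Ω
Z = 254 + j2110 Ω
|Z| = √(254² + 2110²) = 2130 Ω
I = V/|Z| = 140/2130 = 65.7 mA

65.7 mA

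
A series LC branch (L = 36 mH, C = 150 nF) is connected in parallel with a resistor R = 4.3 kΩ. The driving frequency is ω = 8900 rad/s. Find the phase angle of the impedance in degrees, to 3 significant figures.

-84.3°

X_L = ωL = 320 Ω
X_C = 1/(ωC) = 749 Ω
Branch 1: Z₁ = R = 4300 Ω
Branch 2 (series LC): Z₂ = j(X_L − X_C) = −j429 Ω
Parallel: Z = Z₁Z₂/(Z₁+Z₂), |Z| = 427 Ω, ∠Z = -84.3°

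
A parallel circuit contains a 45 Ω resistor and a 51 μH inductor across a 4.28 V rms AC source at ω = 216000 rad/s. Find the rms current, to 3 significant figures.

400 mA

X_L = ωL = 11.0 Ω
Parallel: admittances add. Y = 1/R + 1/(jωL)
Y = (0.0222 − j0.0908) S
|Y| = 0.0935 S → |Z| = 1/|Y| = 10.7 Ω, ∠Z = −∠Y = 76.2°
I = V/|Z| = 4.28/10.7 = 400 mA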